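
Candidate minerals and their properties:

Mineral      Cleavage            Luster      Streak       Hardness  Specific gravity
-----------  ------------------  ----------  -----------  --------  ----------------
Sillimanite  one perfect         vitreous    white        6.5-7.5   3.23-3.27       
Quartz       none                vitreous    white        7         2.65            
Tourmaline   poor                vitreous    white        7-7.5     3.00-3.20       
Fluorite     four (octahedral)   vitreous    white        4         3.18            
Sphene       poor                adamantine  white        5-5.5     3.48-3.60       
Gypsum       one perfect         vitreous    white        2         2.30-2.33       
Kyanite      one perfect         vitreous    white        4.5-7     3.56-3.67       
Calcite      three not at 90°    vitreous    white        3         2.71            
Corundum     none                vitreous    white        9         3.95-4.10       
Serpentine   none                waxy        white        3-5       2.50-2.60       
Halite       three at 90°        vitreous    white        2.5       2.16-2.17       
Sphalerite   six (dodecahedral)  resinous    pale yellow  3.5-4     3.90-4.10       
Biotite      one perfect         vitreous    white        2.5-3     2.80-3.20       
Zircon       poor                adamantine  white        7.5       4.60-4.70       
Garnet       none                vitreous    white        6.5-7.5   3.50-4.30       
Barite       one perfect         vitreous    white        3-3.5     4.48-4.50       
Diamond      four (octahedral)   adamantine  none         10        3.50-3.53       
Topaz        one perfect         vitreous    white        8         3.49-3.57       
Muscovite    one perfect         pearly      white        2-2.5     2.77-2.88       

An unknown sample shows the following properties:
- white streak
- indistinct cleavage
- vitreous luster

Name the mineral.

Tourmaline

White streak excludes Sphalerite, Diamond.
Indistinct cleavage — leaves Tourmaline, Sphene, Zircon.
Vitreous luster — leaves Tourmaline.
The only mineral consistent with every observation is Tourmaline.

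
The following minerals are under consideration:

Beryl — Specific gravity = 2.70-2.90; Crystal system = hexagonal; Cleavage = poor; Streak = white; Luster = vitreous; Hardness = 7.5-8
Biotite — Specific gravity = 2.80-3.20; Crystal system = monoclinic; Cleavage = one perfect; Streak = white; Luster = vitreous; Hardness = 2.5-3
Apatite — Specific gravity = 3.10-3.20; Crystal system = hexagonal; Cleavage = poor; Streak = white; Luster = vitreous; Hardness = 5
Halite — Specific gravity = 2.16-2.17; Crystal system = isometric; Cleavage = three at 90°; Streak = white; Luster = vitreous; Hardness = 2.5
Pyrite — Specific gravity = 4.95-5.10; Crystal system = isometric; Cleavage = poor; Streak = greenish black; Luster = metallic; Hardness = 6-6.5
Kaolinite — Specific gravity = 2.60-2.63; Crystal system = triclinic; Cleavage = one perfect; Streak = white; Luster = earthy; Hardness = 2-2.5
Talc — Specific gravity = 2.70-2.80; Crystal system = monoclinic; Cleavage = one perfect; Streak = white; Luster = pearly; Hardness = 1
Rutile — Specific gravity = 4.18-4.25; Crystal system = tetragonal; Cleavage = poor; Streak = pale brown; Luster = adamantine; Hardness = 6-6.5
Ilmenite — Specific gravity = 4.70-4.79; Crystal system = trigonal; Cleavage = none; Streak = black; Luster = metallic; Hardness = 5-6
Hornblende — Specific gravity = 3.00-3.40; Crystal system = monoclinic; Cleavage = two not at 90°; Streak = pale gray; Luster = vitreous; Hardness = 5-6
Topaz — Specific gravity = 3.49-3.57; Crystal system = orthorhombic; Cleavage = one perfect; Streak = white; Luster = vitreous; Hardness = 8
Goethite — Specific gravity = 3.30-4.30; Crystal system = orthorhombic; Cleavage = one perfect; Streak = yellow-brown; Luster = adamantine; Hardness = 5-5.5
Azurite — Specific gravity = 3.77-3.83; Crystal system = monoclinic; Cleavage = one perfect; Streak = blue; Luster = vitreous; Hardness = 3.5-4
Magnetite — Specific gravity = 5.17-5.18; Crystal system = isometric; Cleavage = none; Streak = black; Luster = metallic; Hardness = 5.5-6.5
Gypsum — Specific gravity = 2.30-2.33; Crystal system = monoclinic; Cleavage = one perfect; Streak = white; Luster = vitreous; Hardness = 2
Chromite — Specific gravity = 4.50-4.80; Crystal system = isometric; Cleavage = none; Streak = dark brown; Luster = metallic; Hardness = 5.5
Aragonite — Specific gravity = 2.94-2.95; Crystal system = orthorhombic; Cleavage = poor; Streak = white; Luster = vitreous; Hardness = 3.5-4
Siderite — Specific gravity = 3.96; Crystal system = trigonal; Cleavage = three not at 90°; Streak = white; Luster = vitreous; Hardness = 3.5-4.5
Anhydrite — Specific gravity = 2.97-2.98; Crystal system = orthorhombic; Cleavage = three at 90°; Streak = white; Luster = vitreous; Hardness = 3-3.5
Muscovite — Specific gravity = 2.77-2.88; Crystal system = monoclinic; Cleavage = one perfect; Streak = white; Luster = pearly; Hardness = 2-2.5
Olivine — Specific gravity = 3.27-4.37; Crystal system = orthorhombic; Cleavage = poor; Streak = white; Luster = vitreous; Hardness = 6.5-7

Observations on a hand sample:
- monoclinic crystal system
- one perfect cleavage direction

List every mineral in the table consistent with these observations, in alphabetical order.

Monoclinic crystal system: only Biotite, Talc, Hornblende, Azurite, Gypsum, Muscovite remain.
One perfect cleavage direction eliminates Hornblende.
The minerals that satisfy all observations are Azurite, Biotite, Gypsum, Muscovite, Talc.

Azurite, Biotite, Gypsum, Muscovite, Talc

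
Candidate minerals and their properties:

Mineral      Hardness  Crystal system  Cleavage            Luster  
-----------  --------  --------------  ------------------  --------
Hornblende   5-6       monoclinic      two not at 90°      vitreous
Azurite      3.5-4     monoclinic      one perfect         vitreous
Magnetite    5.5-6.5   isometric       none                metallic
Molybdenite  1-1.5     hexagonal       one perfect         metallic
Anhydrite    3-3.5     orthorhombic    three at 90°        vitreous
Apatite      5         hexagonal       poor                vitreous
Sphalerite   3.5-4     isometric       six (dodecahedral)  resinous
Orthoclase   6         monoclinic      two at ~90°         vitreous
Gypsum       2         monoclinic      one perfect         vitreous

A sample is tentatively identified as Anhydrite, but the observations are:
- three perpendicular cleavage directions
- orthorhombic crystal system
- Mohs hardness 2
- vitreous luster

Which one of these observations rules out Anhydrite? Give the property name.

hardness

Three perpendicular cleavage directions: Anhydrite has cleavage three at 90° — within range.
Orthorhombic crystal system: Anhydrite has orthorhombic system — within range.
Mohs hardness 2: Anhydrite has hardness 3-3.5 — does not match.
Vitreous luster: Anhydrite has vitreous luster — within range.
The hardness is the one property that does not fit.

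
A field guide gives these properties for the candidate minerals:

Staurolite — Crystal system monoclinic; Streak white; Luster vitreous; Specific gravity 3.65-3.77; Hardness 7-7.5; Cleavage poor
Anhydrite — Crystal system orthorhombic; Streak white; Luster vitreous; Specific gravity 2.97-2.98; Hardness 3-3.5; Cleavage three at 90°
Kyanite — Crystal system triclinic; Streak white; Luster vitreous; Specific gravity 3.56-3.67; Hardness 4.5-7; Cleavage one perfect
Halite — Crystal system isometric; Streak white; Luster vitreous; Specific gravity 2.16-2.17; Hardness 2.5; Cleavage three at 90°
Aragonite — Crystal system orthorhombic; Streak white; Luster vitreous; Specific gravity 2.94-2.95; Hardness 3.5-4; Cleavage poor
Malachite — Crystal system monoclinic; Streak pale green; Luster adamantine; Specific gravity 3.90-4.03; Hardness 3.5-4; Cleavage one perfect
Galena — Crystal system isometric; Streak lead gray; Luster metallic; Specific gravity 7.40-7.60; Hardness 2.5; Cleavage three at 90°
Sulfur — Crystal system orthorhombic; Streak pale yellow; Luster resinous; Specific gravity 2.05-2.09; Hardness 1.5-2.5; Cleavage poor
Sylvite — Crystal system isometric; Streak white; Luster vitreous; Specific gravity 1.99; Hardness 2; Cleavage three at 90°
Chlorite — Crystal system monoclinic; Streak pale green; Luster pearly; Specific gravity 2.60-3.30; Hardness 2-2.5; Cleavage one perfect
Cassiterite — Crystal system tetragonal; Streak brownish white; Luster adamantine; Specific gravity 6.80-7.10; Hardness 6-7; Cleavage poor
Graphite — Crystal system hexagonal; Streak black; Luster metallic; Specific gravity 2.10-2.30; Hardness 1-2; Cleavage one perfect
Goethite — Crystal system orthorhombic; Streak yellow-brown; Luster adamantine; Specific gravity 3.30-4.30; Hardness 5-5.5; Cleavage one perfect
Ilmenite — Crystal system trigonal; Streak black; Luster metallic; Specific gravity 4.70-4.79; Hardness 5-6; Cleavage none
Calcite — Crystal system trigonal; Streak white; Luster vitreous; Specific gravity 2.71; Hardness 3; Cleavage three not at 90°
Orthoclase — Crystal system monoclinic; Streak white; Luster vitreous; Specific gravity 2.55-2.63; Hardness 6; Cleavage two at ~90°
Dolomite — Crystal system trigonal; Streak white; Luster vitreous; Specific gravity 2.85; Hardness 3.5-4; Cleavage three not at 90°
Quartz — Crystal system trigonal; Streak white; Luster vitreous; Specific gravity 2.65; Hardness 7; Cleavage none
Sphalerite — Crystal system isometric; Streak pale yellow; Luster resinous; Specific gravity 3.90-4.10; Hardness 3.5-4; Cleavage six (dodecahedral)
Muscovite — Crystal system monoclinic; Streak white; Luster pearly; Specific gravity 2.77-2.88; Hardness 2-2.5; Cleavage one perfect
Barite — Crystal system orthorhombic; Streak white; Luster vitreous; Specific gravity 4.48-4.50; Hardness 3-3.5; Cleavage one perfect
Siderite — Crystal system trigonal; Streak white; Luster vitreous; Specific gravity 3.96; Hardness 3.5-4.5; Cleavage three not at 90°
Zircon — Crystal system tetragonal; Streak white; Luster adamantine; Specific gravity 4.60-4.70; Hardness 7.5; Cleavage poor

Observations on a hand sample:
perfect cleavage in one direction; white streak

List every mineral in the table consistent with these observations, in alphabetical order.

Perfect cleavage in one direction — only Kyanite, Malachite, Chlorite, Graphite, Goethite, Muscovite, Barite remain.
White streak — leaves Kyanite, Muscovite, Barite.
The minerals that satisfy all observations are Barite, Kyanite, Muscovite.

Barite, Kyanite, Muscovite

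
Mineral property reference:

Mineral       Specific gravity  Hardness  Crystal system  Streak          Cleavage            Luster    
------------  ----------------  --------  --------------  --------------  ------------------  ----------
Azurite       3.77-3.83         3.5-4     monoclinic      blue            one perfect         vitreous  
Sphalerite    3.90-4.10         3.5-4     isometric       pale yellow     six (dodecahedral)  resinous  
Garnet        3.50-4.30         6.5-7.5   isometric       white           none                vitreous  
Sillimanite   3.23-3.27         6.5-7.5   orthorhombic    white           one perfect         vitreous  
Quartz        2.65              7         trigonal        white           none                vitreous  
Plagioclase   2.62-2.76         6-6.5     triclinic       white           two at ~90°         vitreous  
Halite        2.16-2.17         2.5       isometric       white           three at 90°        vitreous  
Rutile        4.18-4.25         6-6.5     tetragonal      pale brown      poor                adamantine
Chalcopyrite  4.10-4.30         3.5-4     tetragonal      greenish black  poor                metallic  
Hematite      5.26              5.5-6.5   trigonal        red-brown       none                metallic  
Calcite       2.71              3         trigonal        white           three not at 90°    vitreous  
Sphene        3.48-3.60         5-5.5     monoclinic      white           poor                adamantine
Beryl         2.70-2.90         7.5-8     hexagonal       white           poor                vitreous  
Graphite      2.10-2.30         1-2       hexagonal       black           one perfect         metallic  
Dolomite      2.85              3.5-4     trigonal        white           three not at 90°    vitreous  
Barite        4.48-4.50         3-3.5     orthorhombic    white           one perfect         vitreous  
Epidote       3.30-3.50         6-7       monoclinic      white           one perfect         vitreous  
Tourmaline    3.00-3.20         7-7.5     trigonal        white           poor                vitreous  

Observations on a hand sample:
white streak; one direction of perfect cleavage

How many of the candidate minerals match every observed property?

3

White streak excludes Azurite, Sphalerite, Rutile, Chalcopyrite, Hematite, Graphite.
One direction of perfect cleavage — only Sillimanite, Barite, Epidote remain.
Remaining candidates: Barite, Epidote, Sillimanite.
That is 3 minerals.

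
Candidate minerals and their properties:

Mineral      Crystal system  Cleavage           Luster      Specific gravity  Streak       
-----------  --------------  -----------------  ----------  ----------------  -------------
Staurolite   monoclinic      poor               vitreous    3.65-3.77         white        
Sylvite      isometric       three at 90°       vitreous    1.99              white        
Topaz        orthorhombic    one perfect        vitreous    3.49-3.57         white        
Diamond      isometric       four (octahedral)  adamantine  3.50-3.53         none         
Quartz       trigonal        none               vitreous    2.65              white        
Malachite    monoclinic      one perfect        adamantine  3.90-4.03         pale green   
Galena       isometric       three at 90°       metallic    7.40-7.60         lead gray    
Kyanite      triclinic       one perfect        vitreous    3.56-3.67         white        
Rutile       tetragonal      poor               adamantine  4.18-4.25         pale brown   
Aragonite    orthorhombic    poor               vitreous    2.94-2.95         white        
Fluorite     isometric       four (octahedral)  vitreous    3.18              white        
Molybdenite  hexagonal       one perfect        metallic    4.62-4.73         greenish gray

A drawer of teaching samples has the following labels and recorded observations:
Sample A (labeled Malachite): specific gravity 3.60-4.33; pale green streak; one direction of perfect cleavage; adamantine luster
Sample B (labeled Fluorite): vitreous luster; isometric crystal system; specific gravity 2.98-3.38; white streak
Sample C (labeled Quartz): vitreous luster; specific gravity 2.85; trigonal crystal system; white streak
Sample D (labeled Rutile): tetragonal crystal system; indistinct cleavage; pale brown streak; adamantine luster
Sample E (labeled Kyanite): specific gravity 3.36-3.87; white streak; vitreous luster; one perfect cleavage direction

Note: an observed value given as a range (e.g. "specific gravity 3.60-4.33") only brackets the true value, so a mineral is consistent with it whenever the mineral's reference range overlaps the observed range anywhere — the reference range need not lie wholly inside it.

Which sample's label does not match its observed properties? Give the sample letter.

Sample A: observations are consistent with Malachite.
Sample B: observations are consistent with Fluorite.
Sample C: specific gravity 2.85 is outside the reference for Quartz (SG 2.65) — mislabeled.
Sample D: observations are consistent with Rutile.
Sample E: observations are consistent with Kyanite.
Only sample C is inconsistent with its label.

C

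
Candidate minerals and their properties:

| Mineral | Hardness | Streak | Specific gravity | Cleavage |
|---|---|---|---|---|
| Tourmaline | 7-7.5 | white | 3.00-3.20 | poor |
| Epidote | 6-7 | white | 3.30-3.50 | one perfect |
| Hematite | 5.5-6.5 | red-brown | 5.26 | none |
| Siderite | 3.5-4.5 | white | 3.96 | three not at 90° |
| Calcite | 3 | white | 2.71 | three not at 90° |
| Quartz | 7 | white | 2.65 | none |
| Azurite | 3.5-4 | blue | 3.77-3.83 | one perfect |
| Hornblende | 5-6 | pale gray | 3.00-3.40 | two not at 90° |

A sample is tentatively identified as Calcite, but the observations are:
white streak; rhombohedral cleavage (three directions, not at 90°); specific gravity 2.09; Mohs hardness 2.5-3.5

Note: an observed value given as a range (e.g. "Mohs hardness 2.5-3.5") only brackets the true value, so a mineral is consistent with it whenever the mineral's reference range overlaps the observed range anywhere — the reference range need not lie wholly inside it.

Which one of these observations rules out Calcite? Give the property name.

White streak: Calcite has white streak — matches.
Rhombohedral cleavage (three directions, not at 90°): Calcite has cleavage three not at 90° — matches.
Specific gravity 2.09: Calcite has SG 2.71 — inconsistent.
Mohs hardness 2.5-3.5: Calcite has hardness 3 — matches.
The specific gravity is the one property that does not fit.

specific gravity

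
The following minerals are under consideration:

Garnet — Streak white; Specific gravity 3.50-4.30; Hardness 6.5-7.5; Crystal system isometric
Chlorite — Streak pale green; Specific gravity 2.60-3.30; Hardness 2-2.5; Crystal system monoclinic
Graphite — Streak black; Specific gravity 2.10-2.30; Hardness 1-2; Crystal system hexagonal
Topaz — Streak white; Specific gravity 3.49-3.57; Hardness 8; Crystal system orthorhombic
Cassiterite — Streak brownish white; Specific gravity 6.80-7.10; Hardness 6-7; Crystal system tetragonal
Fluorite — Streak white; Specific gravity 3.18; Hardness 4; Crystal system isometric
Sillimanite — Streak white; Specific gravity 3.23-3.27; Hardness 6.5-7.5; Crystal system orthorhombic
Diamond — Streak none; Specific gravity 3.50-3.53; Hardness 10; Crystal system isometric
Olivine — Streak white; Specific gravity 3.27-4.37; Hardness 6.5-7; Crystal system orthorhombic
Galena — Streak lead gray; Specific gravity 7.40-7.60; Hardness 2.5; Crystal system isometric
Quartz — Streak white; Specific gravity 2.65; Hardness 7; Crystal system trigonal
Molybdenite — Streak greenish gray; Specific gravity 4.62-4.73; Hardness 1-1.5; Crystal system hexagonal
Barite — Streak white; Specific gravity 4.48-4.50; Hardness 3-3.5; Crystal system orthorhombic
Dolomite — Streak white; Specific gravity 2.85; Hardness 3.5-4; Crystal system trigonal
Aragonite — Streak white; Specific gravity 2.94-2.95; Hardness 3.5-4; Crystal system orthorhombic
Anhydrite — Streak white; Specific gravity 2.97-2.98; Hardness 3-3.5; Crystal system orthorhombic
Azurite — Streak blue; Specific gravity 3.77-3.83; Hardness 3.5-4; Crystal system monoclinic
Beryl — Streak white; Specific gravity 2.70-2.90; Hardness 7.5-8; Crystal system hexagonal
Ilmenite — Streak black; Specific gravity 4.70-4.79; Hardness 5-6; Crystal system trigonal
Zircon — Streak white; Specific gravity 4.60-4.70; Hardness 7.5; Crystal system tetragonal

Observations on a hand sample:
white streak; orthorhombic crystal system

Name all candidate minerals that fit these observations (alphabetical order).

White streak: only Garnet, Topaz, Fluorite, Sillimanite, Olivine, Quartz, Barite, Dolomite, Aragonite, Anhydrite, Beryl, Zircon remain.
Orthorhombic crystal system eliminates Garnet, Fluorite, Quartz, Dolomite, Beryl, Zircon.
The minerals that satisfy all observations are Anhydrite, Aragonite, Barite, Olivine, Sillimanite, Topaz.

Anhydrite, Aragonite, Barite, Olivine, Sillimanite, Topaz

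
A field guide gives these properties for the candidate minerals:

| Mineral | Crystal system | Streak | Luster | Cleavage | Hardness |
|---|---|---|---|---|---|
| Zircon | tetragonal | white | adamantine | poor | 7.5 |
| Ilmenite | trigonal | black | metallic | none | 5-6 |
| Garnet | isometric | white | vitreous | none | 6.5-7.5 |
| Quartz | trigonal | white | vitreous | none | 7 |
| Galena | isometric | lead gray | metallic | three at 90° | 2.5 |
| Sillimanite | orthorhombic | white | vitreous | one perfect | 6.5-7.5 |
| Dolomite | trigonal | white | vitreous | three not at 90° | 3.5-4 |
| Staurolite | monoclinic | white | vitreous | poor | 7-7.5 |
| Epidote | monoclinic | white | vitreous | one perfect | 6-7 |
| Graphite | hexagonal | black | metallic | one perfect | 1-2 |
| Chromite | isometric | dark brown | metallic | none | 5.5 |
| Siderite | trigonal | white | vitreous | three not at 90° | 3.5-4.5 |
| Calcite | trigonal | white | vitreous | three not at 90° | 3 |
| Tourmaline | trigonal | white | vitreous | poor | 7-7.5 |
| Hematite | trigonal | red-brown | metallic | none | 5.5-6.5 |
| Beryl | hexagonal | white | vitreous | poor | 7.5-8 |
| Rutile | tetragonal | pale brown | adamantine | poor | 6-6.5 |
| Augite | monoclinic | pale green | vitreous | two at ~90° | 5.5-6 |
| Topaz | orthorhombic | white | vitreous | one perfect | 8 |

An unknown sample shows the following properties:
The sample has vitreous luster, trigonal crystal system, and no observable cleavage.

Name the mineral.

Quartz

Vitreous luster: only Garnet, Quartz, Sillimanite, Dolomite, Staurolite, Epidote, Siderite, Calcite, Tourmaline, Beryl, Augite, Topaz remain.
Trigonal crystal system: only Quartz, Dolomite, Siderite, Calcite, Tourmaline remain.
No observable cleavage: leaves Quartz.
Only Quartz satisfies all observations.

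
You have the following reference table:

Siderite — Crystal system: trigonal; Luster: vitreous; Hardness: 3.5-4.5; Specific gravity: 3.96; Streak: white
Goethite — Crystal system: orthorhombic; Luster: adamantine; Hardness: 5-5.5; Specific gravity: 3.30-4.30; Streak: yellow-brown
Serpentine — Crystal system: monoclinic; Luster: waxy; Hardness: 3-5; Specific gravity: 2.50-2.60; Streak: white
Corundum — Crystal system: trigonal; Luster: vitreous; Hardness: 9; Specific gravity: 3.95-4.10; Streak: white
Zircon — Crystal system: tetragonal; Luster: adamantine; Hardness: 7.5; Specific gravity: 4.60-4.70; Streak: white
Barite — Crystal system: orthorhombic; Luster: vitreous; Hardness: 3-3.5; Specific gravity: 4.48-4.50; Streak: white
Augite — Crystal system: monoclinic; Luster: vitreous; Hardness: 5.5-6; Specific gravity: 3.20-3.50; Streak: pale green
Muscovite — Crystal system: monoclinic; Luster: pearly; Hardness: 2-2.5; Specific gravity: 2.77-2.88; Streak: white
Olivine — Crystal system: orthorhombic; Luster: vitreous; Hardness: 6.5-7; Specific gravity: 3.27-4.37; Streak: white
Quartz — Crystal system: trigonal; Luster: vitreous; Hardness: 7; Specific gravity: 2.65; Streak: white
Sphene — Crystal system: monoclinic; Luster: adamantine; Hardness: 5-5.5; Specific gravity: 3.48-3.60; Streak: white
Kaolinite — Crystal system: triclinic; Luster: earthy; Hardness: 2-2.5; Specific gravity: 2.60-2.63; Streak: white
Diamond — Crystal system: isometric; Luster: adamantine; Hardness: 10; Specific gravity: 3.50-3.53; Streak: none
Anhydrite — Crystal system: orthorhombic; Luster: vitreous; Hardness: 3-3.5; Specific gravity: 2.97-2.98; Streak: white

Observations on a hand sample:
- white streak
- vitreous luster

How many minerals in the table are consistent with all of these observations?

6

White streak rules out Goethite, Augite, Diamond.
Vitreous luster rules out Serpentine, Zircon, Muscovite, Sphene, Kaolinite.
Consistent with every observation: Anhydrite, Barite, Corundum, Olivine, Quartz, Siderite.
That is 6 minerals.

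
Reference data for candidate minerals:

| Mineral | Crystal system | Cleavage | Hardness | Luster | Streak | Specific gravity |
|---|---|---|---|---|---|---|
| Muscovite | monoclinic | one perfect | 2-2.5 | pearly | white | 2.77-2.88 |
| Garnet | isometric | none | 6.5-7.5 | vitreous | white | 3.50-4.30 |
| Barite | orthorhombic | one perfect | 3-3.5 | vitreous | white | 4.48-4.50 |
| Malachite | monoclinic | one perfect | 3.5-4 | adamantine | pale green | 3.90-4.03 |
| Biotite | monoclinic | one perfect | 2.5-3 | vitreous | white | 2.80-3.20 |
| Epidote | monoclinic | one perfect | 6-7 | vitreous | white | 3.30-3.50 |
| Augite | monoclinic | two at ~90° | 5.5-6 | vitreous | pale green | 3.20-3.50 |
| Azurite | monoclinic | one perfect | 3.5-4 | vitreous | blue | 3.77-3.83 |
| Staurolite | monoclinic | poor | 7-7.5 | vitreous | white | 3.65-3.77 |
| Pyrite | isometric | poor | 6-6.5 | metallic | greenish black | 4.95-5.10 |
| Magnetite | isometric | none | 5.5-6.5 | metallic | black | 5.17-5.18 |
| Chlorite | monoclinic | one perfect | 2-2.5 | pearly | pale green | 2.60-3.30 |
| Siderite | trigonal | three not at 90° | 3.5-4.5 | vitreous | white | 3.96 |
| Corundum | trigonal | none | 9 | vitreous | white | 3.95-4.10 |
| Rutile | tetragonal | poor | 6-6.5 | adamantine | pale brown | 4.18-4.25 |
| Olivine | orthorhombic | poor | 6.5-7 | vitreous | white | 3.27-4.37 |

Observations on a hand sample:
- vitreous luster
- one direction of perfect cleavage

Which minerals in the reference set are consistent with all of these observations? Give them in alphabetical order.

Azurite, Barite, Biotite, Epidote

Vitreous luster eliminates Muscovite, Malachite, Pyrite, Magnetite, Chlorite, Rutile.
One direction of perfect cleavage: Barite, Biotite, Epidote, Azurite remain.
Remaining candidates: Azurite, Barite, Biotite, Epidote.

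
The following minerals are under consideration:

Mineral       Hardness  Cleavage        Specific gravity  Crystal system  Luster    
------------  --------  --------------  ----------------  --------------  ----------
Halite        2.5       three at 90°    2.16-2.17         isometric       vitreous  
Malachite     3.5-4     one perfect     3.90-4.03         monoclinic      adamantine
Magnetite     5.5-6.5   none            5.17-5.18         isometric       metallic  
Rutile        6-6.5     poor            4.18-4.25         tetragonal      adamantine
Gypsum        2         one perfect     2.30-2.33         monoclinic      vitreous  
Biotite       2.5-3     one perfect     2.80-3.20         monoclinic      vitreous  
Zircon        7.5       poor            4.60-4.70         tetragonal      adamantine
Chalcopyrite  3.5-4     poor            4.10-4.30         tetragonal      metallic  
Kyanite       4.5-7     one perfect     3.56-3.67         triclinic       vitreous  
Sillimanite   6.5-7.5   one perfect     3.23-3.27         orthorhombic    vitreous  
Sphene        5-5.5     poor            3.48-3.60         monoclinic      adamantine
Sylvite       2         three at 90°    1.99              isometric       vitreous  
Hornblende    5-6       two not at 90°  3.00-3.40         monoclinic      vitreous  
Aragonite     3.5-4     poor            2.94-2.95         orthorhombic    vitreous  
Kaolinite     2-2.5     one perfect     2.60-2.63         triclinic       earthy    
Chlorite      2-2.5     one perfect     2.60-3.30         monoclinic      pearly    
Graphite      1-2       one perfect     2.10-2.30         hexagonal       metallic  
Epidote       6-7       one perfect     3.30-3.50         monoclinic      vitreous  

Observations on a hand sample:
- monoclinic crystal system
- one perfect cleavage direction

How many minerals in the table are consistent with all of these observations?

5

Monoclinic crystal system — leaves Malachite, Gypsum, Biotite, Sphene, Hornblende, Chlorite, Epidote.
One perfect cleavage direction excludes Sphene, Hornblende.
The minerals that satisfy all observations are Biotite, Chlorite, Epidote, Gypsum, Malachite.
That is 5 minerals.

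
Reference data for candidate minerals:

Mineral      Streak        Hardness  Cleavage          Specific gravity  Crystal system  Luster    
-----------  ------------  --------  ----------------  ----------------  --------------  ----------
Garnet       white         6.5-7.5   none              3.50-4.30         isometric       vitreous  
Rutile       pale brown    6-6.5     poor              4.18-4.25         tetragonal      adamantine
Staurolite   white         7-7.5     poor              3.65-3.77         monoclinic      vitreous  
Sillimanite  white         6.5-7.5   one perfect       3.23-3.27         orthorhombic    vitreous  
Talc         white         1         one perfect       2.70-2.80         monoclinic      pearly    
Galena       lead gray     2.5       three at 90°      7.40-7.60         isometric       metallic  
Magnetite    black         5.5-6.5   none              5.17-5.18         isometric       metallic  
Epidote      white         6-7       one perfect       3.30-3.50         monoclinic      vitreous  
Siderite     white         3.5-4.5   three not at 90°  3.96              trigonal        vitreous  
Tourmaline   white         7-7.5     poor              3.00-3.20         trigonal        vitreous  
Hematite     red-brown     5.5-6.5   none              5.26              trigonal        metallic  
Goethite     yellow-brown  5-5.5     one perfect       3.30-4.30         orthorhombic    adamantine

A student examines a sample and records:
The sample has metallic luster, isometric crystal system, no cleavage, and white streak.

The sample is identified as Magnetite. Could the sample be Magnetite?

Inconsistent

Metallic luster — consistent with Magnetite (metallic luster).
Isometric crystal system — consistent with Magnetite (isometric system).
No cleavage — consistent with Magnetite (cleavage none).
White streak — Magnetite has black streak; a mismatch.
The streak observation rules out Magnetite.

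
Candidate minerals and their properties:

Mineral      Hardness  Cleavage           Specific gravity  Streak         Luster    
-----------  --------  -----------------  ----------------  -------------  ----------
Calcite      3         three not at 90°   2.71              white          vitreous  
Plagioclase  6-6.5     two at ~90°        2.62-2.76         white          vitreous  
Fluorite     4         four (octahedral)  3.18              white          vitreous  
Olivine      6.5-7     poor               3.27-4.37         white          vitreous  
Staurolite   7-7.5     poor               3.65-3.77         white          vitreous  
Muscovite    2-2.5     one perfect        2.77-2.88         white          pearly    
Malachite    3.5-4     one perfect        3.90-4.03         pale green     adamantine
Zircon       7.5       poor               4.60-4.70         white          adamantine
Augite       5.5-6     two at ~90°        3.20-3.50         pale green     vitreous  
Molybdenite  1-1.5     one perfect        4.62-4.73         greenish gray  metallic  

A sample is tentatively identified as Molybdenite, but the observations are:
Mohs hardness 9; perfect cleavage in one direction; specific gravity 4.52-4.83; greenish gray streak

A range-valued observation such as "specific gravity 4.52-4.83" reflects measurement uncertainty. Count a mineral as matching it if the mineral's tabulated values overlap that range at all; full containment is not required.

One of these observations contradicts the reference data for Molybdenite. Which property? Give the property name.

hardness

Mohs hardness 9: Molybdenite has hardness 1-1.5 — does not match.
Perfect cleavage in one direction: Molybdenite has cleavage one perfect — consistent.
Specific gravity 4.52-4.83: Molybdenite has SG 4.62-4.73 — consistent.
Greenish gray streak: Molybdenite has greenish gray streak — consistent.
Only the hardness is inconsistent.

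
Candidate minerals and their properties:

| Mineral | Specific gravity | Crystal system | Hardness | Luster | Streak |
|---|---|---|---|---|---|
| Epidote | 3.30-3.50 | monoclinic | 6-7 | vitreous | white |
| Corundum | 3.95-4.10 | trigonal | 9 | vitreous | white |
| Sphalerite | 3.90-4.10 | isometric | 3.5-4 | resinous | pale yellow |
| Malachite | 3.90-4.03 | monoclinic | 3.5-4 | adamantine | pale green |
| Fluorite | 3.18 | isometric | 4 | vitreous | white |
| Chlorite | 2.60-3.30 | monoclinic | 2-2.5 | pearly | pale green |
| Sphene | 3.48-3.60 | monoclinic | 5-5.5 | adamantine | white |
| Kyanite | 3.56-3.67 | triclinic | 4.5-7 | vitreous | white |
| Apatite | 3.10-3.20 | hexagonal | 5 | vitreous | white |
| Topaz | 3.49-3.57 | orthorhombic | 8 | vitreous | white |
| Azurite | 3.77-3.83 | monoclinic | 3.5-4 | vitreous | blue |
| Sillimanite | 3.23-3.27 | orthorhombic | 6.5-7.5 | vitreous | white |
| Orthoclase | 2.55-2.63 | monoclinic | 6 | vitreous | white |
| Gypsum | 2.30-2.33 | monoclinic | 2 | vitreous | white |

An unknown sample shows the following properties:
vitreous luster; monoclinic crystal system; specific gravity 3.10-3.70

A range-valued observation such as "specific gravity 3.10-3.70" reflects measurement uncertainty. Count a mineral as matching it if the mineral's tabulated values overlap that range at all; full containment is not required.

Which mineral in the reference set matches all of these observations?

Vitreous luster eliminates Sphalerite, Malachite, Chlorite, Sphene.
Monoclinic crystal system — narrows the field to Epidote, Azurite, Orthoclase, Gypsum.
Specific gravity 3.10-3.70 — narrows the field to Epidote.
Only Epidote satisfies all observations.

Epidote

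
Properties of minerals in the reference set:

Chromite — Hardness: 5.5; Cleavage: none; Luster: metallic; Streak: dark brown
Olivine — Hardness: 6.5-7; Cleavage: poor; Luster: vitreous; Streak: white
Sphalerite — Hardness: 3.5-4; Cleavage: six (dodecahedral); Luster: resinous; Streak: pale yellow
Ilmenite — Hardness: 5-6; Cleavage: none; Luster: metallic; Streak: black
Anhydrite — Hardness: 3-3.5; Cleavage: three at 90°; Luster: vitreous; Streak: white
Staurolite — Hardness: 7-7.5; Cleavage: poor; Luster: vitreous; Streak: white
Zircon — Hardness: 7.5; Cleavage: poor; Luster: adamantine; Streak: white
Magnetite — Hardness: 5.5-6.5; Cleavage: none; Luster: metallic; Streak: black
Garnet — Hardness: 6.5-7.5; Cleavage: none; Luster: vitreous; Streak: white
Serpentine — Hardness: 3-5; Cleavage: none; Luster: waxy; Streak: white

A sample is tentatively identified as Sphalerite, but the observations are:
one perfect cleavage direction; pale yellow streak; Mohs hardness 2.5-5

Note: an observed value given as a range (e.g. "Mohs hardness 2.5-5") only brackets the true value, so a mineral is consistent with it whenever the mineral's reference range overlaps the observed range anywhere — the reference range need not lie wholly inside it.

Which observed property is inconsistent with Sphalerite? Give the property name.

One perfect cleavage direction: Sphalerite has cleavage six (dodecahedral) — inconsistent.
Pale yellow streak: Sphalerite has pale yellow streak — within range.
Mohs hardness 2.5-5: Sphalerite has hardness 3.5-4 — within range.
The cleavage is the one property that does not fit.

cleavage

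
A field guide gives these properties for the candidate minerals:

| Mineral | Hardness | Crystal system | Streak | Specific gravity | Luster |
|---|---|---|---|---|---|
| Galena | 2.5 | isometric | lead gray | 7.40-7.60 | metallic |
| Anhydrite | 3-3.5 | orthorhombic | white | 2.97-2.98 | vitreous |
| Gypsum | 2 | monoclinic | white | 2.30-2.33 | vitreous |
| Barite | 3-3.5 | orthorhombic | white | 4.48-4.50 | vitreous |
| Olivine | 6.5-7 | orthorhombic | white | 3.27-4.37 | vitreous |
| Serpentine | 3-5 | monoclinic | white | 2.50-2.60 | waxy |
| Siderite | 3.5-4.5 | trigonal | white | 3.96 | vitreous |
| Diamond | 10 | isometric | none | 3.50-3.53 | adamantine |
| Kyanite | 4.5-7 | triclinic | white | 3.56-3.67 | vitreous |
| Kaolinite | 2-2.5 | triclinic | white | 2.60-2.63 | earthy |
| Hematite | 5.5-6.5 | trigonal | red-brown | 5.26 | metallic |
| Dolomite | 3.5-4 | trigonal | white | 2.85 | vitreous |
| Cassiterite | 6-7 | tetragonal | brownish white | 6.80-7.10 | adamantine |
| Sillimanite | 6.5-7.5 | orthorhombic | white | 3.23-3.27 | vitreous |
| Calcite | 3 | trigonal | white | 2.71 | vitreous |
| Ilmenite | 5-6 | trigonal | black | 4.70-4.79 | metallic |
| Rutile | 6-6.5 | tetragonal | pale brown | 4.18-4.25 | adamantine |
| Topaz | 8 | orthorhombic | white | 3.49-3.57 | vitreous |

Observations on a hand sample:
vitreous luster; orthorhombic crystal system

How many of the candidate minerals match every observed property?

Vitreous luster — narrows the field to Anhydrite, Gypsum, Barite, Olivine, Siderite, Kyanite, Dolomite, Sillimanite, Calcite, Topaz.
Orthorhombic crystal system excludes Gypsum, Siderite, Kyanite, Dolomite, Calcite.
The minerals that satisfy all observations are Anhydrite, Barite, Olivine, Sillimanite, Topaz.
That is 5 minerals.

5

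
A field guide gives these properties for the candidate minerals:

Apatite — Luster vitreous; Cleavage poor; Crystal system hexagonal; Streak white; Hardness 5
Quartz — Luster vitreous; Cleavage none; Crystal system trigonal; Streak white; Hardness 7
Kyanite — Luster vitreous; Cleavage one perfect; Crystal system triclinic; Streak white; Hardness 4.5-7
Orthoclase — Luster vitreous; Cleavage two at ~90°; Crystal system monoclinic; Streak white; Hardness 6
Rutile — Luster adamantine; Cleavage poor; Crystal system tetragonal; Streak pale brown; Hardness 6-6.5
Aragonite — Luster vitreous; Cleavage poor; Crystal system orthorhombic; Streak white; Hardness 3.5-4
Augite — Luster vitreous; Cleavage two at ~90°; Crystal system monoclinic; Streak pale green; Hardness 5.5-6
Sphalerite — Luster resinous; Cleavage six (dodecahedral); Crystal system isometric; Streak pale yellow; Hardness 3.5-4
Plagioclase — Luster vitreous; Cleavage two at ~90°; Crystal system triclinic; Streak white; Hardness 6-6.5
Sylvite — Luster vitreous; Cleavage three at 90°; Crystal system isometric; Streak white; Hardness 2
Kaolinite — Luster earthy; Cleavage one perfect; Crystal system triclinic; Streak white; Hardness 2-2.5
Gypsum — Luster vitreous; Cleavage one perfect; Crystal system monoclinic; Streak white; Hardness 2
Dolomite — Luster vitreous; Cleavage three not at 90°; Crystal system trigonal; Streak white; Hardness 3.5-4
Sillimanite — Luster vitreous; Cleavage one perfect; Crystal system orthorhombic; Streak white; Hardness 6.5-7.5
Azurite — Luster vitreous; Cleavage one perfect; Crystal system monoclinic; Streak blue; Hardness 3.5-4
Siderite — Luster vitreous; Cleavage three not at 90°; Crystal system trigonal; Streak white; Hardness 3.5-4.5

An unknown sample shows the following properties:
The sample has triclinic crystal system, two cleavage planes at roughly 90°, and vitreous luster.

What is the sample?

Plagioclase

Triclinic crystal system — Kyanite, Plagioclase, Kaolinite remain.
Two cleavage planes at roughly 90° — leaves Plagioclase.
Vitreous luster — consistent with all remaining minerals.
Plagioclase is the sole remaining match.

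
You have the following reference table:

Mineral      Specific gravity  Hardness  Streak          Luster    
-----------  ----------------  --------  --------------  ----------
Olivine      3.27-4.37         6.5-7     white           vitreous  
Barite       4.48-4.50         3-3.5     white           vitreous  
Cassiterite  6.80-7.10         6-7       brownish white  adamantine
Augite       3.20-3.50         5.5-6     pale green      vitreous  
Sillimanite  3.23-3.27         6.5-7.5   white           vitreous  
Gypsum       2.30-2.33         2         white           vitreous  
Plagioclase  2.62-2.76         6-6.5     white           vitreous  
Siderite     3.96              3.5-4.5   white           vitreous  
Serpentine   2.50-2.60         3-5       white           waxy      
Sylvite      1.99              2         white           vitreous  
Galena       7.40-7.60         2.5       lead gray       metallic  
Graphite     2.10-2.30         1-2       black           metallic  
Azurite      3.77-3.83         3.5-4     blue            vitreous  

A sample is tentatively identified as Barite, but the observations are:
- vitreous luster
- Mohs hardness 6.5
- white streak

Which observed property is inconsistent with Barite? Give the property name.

Vitreous luster: Barite has vitreous luster — within range.
Mohs hardness 6.5: Barite has hardness 3-3.5 — does not match.
White streak: Barite has white streak — within range.
The hardness is the one property that does not fit.

hardness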